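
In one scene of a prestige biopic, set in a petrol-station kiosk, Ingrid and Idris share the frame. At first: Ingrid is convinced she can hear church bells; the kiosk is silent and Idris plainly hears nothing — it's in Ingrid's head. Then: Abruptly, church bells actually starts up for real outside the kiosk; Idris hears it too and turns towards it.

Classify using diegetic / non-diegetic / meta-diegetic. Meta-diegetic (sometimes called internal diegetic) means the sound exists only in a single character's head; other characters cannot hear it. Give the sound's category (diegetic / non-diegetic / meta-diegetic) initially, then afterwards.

Initially: only Ingrid 'hears' it — imagined, in her mind → meta-diegetic.
Afterwards: now there's a real external source and Idris hears it too — in the story world → diegetic.

meta-diegetic, diegetic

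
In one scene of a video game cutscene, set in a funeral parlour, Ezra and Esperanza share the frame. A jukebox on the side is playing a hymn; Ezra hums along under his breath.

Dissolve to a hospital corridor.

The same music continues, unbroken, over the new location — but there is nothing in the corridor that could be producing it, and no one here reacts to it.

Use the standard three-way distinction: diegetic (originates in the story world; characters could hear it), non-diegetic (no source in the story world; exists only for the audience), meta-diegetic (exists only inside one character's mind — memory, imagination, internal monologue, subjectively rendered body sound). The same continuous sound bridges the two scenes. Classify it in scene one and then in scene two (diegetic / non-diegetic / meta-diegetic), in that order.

diegetic, non-diegetic

Scene one: a jukebox is an on-screen source and Ezra reacts to it → diegetic.
Scene two: there is no source in the corridor and no one hears it — it's now underscore → non-diegetic.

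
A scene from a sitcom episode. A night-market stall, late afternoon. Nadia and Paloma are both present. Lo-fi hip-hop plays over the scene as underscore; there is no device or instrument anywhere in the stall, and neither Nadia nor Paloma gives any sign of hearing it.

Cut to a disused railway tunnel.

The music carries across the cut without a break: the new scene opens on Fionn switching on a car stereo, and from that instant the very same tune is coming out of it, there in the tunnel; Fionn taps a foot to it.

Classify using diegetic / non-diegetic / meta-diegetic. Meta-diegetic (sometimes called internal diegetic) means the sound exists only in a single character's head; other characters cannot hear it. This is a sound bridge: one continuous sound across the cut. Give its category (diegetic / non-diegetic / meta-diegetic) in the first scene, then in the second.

Scene one: there's no in-world source anywhere and no character hears it — underscore for the audience only → non-diegetic.
Scene two: once Fionn turns on a car stereo, the music has a real source in the story world and Fionn reacts to it → diegetic.

non-diegetic, diegetic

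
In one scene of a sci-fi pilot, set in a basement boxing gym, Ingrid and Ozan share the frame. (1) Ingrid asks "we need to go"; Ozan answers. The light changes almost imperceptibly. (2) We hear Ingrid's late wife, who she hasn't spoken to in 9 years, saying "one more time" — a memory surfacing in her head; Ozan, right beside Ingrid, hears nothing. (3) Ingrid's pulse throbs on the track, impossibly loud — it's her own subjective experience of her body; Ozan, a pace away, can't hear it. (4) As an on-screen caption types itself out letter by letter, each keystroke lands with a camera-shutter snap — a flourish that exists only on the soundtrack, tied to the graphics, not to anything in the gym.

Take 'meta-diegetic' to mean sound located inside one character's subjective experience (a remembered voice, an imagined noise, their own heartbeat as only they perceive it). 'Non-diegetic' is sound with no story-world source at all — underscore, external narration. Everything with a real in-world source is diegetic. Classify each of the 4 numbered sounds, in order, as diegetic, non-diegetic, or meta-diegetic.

Sound (1): on-screen dialogue — Ingrid speaks and Ozan is there to hear, so diegetic.
(2) is meta-diegetic: it's Ingrid's recollection rendered as sound; the other character can't hear it.
(3) is meta-diegetic: point-of-audition from inside Ingrid's body; not a sound in the room.
(4) sound married to a title/caption — outside the diegesis by definition → non-diegetic.

diegetic, meta-diegetic, meta-diegetic, non-diegetic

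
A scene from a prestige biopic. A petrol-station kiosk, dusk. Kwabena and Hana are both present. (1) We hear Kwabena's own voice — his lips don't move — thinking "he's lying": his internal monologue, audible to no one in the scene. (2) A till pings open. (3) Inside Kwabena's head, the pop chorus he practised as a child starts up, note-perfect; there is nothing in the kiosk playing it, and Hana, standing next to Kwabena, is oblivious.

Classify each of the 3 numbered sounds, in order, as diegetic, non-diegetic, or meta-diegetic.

meta-diegetic, diegetic, meta-diegetic

(1) is meta-diegetic: internal monologue — inside Kwabena's mind, not spoken into the scene.
Sound (2): a till is a real object/event in the scene's world, so diegetic.
(3) is meta-diegetic: it lives in Kwabena's subjectivity, not in the kiosk.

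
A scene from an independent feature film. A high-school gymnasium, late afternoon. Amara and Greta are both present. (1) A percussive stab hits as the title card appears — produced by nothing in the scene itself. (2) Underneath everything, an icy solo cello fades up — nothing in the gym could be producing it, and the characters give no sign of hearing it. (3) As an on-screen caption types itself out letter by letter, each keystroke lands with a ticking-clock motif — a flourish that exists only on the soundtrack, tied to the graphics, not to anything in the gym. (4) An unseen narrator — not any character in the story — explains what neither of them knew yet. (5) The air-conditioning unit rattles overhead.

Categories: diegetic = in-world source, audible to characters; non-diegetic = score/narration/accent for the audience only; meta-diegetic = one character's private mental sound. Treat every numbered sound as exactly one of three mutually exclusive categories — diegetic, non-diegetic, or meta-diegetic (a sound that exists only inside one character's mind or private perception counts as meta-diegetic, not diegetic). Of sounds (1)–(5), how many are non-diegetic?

(1) nothing in the scene produces it; it's an accent added for the audience → non-diegetic.
(2) nothing in the gym produces it and the characters don't hear it — pure soundtrack → non-diegetic.
(3) sound married to a title/caption — outside the diegesis by definition → non-diegetic.
(4) the narrator exists outside the story world, addressing only the audience → non-diegetic.
(5) the air-conditioning unit is part of the location's real environment → diegetic.
Non-diegetic: (1), (2), (3), (4) — that's 4.

4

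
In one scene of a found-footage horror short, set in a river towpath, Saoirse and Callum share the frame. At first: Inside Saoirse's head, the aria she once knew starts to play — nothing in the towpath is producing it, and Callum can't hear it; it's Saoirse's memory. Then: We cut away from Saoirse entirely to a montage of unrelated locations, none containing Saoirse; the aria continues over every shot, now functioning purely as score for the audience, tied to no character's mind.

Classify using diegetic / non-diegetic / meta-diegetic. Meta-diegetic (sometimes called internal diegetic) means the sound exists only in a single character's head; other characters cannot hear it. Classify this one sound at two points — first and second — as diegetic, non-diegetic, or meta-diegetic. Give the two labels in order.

meta-diegetic, non-diegetic

First: the music lives inside Saoirse's mind alone; Callum can't hear it → meta-diegetic.
Second: once it plays over shots Saoirse isn't in, detached from any character's subjectivity, it's conventional underscore → non-diegetic.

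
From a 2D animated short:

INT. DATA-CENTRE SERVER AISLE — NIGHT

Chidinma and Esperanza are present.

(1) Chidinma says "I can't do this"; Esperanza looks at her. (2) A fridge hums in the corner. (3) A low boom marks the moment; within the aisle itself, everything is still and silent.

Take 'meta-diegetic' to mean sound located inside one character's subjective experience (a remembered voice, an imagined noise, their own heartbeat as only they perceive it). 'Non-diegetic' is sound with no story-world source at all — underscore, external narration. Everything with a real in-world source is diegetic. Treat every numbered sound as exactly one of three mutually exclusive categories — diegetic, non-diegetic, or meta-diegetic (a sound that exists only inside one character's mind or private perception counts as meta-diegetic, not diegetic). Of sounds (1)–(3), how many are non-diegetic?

(1) Chidinma is a character speaking aloud in the scene → diegetic.
(2) is diegetic: it's the actual ambient sound of the location.
(3) is non-diegetic: an editorial stinger — it belongs to the cut, not the story world.
So 1 of the 3 is non-diegetic: (3).

1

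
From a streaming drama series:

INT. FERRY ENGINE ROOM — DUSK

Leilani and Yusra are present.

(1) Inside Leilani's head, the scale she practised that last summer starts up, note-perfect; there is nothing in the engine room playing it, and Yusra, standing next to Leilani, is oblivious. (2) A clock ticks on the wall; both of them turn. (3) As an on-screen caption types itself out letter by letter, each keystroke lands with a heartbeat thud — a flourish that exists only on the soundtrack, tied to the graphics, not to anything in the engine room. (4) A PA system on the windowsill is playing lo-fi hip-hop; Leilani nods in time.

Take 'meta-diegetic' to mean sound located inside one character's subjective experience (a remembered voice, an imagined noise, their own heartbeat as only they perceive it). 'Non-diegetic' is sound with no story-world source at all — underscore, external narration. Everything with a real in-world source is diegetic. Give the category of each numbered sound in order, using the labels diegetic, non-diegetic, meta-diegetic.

meta-diegetic, diegetic, non-diegetic, diegetic

(1) is meta-diegetic: it lives in Leilani's subjectivity, not in the engine room.
Sound (2): the sound comes from a clock physically present in the location, so diegetic.
Sound (3): sound married to a title/caption — outside the diegesis by definition, so non-diegetic.
Sound (4): source music from a PA system, which exists in the story world, so diegetic.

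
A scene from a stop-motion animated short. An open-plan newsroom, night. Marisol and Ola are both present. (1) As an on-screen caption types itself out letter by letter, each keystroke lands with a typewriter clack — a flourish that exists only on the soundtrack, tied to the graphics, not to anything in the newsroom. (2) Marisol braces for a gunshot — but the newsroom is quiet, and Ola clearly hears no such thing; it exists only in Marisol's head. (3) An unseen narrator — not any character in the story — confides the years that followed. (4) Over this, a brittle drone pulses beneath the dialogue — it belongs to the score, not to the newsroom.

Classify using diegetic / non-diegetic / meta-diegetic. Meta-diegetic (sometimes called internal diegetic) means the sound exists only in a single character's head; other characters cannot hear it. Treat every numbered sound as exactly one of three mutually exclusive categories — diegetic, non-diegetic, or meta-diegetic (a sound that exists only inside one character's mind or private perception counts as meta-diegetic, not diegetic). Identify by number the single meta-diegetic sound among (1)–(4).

(1) it accompanies on-screen graphics, not anything inside the story world → non-diegetic.
(2) subjective to Marisol: the newsroom is silent and Ola hears nothing → meta-diegetic.
(3) is non-diegetic: commentary laid over the scene from outside the fiction.
(4) nothing in the newsroom produces it and the characters don't hear it — pure soundtrack → non-diegetic.
Only (2) is meta-diegetic.

2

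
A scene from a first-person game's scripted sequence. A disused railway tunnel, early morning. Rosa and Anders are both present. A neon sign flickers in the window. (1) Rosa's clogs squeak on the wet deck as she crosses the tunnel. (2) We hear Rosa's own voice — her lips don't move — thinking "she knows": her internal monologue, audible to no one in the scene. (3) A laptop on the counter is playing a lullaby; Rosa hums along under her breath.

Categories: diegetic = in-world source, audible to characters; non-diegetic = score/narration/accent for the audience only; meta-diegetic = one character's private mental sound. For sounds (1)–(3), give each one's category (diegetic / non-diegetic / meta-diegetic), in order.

Sound (1): Rosa's footsteps are produced in the story world, so diegetic.
(2) is meta-diegetic: it's Rosa's unspoken thought, heard only by the audience via her subjectivity.
Sound (3): source music from a laptop, which exists in the story world, so diegetic.

diegetic, meta-diegetic, diegetic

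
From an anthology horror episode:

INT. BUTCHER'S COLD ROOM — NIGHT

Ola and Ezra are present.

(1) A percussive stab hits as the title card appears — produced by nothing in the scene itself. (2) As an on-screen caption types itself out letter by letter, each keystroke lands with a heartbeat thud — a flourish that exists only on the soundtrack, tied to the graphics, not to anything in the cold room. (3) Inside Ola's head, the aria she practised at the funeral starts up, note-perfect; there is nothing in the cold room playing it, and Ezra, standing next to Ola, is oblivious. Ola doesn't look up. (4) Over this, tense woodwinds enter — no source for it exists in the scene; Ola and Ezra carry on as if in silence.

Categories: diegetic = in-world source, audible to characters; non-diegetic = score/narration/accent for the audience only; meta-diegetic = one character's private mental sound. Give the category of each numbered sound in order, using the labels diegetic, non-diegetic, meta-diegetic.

(1) is non-diegetic: nothing in the scene produces it; it's an accent added for the audience.
(2) is non-diegetic: sound married to a title/caption — outside the diegesis by definition.
(3) is meta-diegetic: the music is a memory playing inside Ola's mind alone; no real-world source, Ezra can't hear it.
(4) it has no source in the story world and no character can hear it — it's underscore → non-diegetic.

non-diegetic, non-diegetic, meta-diegetic, non-diegetic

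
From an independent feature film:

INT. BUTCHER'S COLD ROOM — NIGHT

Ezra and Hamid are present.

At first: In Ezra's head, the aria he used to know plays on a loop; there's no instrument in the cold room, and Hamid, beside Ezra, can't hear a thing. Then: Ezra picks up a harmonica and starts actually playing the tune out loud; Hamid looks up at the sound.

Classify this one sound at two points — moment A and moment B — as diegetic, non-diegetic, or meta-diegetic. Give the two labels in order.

meta-diegetic, diegetic

Moment A: the tune exists only as Ezra's private memory; Hamid can't hear it → meta-diegetic.
Moment B: Ezra is now producing it live on a harmonica, in the room, and Hamid hears it → diegetic.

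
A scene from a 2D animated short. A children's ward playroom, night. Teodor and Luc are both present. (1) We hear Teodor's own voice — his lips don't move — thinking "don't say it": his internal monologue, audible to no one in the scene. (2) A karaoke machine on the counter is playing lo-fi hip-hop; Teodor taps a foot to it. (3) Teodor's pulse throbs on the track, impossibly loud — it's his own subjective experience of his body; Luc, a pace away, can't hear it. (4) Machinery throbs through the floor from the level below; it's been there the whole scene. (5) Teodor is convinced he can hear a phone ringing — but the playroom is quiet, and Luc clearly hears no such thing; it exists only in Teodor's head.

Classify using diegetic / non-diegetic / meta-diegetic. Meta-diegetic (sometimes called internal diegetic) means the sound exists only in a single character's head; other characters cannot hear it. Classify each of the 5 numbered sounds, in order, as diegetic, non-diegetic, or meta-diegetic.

meta-diegetic, diegetic, meta-diegetic, diegetic, meta-diegetic

(1) is meta-diegetic: it's Teodor's unspoken thought, heard only by the audience via his subjectivity.
Sound (2): a karaoke machine is a physical source in the scene and Teodor reacts to it, so diegetic.
Sound (3): it's Teodor's internal bodily sensation rendered as sound; only Teodor 'hears' it, so meta-diegetic.
(4) is diegetic: it's the actual ambient sound of the location.
(5) is meta-diegetic: the sound is imagined by Teodor; nothing in the story world is producing it and Luc can't hear it.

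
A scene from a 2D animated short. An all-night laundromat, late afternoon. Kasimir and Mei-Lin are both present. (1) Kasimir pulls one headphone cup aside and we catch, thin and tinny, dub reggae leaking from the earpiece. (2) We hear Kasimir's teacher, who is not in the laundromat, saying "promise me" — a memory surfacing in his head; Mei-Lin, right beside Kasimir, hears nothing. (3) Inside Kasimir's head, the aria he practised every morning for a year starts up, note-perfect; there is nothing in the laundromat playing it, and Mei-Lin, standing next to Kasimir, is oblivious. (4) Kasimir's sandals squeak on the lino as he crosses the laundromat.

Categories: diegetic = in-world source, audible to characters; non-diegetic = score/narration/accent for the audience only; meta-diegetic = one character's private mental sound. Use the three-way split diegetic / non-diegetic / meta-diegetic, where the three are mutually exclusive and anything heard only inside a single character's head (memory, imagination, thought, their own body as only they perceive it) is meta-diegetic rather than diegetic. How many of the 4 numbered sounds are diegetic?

2

Sound (1): the headphones are an on-screen source, so diegetic.
(2) it's Kasimir's recollection rendered as sound; the other character can't hear it → meta-diegetic.
(3) is meta-diegetic: the music is a memory playing inside Kasimir's mind alone; no real-world source, Mei-Lin can't hear it.
(4) is diegetic: Kasimir's footsteps are produced in the story world.
Diegetic: (1), (4) — that's 2.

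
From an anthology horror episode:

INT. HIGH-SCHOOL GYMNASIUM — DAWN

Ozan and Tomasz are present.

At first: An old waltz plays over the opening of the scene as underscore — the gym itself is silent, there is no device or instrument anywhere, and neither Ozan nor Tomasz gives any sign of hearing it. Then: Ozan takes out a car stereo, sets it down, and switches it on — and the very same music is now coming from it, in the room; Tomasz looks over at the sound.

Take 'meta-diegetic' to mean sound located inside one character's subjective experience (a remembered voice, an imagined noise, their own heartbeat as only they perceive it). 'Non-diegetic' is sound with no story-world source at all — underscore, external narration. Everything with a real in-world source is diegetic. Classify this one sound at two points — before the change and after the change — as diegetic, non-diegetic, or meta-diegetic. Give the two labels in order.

non-diegetic, diegetic

Before the change: no in-world source exists and no character can hear it — underscore → non-diegetic.
After the change: a car stereo is now a real source in the story world and the characters hear it → diegetic.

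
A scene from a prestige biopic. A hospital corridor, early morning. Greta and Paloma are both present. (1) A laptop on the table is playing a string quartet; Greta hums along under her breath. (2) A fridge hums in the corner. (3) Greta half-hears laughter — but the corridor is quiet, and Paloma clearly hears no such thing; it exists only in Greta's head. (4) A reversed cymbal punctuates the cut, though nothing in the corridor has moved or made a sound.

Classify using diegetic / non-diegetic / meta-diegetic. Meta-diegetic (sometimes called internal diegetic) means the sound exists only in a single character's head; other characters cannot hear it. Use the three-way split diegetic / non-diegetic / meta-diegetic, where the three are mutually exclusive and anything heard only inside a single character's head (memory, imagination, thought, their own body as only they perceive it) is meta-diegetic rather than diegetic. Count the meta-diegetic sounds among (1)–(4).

(1) is diegetic: source music from a laptop, which exists in the story world.
Sound (2): a fridge is part of the location's real environment, so diegetic.
(3) is meta-diegetic: Greta alone 'hears' it — an imagined sound, not present in the space.
Sound (4): nothing in the scene produces it; it's an accent added for the audience, so non-diegetic.
Meta-diegetic: (3) — that's 1.

1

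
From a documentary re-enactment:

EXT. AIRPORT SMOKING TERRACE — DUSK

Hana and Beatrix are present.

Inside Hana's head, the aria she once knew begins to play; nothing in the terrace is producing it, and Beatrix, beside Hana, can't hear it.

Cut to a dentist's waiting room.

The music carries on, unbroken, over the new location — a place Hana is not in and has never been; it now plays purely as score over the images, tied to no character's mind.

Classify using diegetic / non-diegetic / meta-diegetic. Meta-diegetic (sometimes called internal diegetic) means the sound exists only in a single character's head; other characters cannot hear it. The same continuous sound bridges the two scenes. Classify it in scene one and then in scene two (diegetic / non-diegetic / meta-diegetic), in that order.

meta-diegetic, non-diegetic

Scene one: the music exists only inside Hana's mind; Beatrix can't hear it → meta-diegetic.
Scene two: it's detached from Hana entirely and plays over unrelated images with no in-world source — conventional underscore → non-diegetic.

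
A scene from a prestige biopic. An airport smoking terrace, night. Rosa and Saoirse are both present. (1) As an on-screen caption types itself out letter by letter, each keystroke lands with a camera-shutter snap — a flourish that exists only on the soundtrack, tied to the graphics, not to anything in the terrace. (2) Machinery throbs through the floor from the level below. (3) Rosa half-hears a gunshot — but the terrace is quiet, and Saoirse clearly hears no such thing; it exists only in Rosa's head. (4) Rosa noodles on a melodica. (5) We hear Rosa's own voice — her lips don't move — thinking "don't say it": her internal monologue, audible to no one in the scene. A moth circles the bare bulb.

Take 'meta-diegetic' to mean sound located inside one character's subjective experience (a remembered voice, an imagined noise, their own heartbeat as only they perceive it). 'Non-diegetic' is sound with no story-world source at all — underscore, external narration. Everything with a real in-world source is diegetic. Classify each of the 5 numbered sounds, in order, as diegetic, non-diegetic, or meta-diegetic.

non-diegetic, diegetic, meta-diegetic, diegetic, meta-diegetic

(1) is non-diegetic: it accompanies on-screen graphics, not anything inside the story world.
Sound (2): ambient/room sound belonging to the story's physical space, so diegetic.
(3) Rosa alone 'hears' it — an imagined sound, not present in the space → meta-diegetic.
(4) a character is playing a melodica on screen → diegetic.
(5) internal monologue — inside Rosa's mind, not spoken into the scene → meta-diegetic.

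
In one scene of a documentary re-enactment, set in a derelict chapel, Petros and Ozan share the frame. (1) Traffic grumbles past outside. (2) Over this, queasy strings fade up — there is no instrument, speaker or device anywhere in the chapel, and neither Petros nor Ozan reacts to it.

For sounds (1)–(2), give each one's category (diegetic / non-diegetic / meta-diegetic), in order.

Sound (1): ambient/room sound belonging to the story's physical space, so diegetic.
Sound (2): it has no source in the story world and no character can hear it — it's underscore, so non-diegetic.

diegetic, non-diegetic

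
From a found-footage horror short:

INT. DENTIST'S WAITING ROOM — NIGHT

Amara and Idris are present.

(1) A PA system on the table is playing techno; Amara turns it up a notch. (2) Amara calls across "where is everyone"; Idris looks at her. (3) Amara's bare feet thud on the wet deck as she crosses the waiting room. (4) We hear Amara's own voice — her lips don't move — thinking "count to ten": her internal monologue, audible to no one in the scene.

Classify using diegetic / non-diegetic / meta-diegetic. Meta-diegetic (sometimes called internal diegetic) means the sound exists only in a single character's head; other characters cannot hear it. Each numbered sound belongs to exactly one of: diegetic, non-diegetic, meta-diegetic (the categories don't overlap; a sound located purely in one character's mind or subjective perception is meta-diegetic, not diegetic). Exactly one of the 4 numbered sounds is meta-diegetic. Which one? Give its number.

Sound (1): source music from a PA system, which exists in the story world, so diegetic.
(2) is diegetic: Amara is a character speaking aloud in the scene.
(3) is diegetic: it's the physical sound of Amara moving in the space.
(4) is meta-diegetic: it's Amara's unspoken thought, heard only by the audience via her subjectivity.
Only (4) is meta-diegetic.

4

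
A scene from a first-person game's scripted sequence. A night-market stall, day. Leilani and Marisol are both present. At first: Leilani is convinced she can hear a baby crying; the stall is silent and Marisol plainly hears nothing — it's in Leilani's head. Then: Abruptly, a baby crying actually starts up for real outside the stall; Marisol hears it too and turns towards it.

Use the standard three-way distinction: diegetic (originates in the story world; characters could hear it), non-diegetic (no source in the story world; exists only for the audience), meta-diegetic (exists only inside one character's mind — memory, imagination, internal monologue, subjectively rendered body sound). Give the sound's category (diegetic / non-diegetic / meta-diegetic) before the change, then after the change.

meta-diegetic, diegetic

Before the change: only Leilani 'hears' it — imagined, in her mind → meta-diegetic.
After the change: now there's a real external source and Marisol hears it too — in the story world → diegetic.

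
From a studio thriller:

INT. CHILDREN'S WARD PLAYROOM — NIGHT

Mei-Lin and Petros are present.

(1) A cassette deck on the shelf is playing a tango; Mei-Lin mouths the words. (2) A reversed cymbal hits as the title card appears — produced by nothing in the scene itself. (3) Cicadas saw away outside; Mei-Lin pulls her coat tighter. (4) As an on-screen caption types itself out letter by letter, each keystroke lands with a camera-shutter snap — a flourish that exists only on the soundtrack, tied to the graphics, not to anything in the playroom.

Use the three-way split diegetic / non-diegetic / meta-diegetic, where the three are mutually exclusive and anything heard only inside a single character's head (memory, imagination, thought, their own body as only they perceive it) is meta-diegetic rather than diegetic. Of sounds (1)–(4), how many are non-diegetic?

Sound (1): a cassette deck is a physical source in the scene and Mei-Lin reacts to it, so diegetic.
(2) is non-diegetic: an editorial stinger — it belongs to the cut, not the story world.
(3) is diegetic: ambient/room sound belonging to the story's physical space.
(4) is non-diegetic: the caption isn't part of the story world, so neither is the sound tied to it.
Non-diegetic: (2), (4) — that's 2.

2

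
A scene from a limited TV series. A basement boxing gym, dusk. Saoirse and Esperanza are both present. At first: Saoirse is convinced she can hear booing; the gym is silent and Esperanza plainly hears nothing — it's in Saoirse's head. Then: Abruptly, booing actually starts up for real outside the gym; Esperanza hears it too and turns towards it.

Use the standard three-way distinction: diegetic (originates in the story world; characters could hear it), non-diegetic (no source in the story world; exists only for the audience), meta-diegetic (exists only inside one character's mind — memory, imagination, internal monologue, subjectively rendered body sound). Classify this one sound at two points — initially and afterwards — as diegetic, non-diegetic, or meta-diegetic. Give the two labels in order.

meta-diegetic, diegetic

Initially: only Saoirse 'hears' it — imagined, in her mind → meta-diegetic.
Afterwards: now there's a real external source and Esperanza hears it too — in the story world → diegetic.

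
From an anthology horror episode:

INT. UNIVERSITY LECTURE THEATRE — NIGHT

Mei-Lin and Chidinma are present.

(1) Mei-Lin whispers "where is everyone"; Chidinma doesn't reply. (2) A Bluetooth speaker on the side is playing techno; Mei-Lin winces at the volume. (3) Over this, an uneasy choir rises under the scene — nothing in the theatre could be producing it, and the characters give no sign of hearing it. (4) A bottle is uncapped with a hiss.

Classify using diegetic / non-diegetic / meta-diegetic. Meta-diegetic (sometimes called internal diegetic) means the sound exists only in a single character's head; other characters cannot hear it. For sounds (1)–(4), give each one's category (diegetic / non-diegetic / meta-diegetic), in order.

diegetic, diegetic, non-diegetic, diegetic

Sound (1): on-screen dialogue — Mei-Lin speaks and Chidinma is there to hear, so diegetic.
Sound (2): source music from a Bluetooth speaker, which exists in the story world, so diegetic.
(3) nothing in the theatre produces it and the characters don't hear it — pure soundtrack → non-diegetic.
Sound (4): an in-world source (a bottle); characters could hear it, so diegetic.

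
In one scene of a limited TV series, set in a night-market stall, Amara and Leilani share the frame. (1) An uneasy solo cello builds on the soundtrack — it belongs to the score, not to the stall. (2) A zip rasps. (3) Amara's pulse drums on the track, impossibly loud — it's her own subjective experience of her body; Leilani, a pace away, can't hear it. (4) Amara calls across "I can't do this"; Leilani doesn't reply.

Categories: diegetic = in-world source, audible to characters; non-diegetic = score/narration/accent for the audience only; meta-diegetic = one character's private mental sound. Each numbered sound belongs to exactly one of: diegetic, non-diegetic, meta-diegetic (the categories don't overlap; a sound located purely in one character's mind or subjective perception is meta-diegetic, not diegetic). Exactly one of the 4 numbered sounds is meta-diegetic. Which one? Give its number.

3

(1) nothing in the stall produces it and the characters don't hear it — pure soundtrack → non-diegetic.
(2) the sound comes from a zip physically present in the location → diegetic.
(3) it's Amara's internal bodily sensation rendered as sound; only Amara 'hears' it → meta-diegetic.
Sound (4): on-screen dialogue — Amara speaks and Leilani is there to hear, so diegetic.
Only (3) is meta-diegetic.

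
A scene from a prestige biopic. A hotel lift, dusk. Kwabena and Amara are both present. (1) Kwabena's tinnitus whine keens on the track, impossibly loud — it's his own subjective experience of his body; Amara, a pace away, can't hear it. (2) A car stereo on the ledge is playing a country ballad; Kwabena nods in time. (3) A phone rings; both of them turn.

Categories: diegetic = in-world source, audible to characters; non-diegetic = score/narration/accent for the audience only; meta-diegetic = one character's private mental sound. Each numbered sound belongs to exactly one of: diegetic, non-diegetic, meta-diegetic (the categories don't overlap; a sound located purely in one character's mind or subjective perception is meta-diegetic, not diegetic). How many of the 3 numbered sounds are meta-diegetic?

1

(1) is meta-diegetic: a subjective body sound — Kwabena's private perception, inaudible to Amara.
(2) is diegetic: the music comes from an on-screen device that Kwabena responds to.
(3) an in-world source (a phone); characters could hear it → diegetic.
Meta-diegetic: (1) — that's 1.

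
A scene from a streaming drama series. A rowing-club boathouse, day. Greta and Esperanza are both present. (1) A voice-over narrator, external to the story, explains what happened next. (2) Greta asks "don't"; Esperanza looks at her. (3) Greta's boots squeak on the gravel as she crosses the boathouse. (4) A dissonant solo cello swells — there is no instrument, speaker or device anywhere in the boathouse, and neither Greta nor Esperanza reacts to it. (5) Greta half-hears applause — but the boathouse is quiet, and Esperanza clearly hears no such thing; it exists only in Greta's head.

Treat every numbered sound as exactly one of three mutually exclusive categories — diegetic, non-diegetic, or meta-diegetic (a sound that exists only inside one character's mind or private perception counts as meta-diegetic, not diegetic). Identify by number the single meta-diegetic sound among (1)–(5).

5

(1) the narrator exists outside the story world, addressing only the audience → non-diegetic.
Sound (2): on-screen dialogue — Greta speaks and Esperanza is there to hear, so diegetic.
(3) is diegetic: Greta's footsteps are produced in the story world.
(4) nothing in the boathouse produces it and the characters don't hear it — pure soundtrack → non-diegetic.
(5) Greta alone 'hears' it — an imagined sound, not present in the space → meta-diegetic.
Only (5) is meta-diegetic.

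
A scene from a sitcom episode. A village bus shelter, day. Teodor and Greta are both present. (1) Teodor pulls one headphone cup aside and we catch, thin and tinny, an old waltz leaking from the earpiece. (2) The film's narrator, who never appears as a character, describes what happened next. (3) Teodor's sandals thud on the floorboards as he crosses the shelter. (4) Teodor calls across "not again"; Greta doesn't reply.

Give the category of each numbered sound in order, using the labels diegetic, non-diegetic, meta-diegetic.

(1) the earpiece is a real device on Teodor's head — source music → diegetic.
(2) is non-diegetic: the narrator exists outside the story world, addressing only the audience.
(3) is diegetic: it's the physical sound of Teodor moving in the space.
(4) is diegetic: on-screen dialogue — Teodor speaks and Greta is there to hear.

diegetic, non-diegetic, diegetic, diegetic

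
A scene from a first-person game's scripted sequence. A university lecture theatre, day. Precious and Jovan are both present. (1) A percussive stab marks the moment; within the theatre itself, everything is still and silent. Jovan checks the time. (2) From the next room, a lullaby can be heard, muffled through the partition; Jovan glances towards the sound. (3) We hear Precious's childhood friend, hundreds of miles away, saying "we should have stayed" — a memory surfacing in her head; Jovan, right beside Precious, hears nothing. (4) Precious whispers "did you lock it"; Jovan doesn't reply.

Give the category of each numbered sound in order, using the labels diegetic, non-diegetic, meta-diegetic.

non-diegetic, diegetic, meta-diegetic, diegetic

(1) is non-diegetic: nothing in the scene produces it; it's an accent added for the audience.
(2) is diegetic: it's coming from the next room — a location within the story world — and Jovan reacts.
Sound (3): it's Precious's recollection rendered as sound; the other character can't hear it, so meta-diegetic.
(4) Precious is a character speaking aloud in the scene → diegetic.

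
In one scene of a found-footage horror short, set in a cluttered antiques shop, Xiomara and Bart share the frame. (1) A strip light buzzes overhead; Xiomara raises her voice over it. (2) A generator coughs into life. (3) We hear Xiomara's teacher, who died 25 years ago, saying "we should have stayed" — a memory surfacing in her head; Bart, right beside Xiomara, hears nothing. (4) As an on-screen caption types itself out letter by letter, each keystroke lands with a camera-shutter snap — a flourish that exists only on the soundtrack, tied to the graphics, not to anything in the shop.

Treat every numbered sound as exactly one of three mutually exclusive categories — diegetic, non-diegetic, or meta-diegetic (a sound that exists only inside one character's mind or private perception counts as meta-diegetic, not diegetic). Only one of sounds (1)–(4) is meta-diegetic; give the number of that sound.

3

(1) it's the actual ambient sound of the location → diegetic.
(2) an in-world source (a generator); characters could hear it → diegetic.
(3) the voice is a memory playing only inside Xiomara's mind; Bart can't hear it → meta-diegetic.
(4) the caption isn't part of the story world, so neither is the sound tied to it → non-diegetic.
Only (3) is meta-diegetic.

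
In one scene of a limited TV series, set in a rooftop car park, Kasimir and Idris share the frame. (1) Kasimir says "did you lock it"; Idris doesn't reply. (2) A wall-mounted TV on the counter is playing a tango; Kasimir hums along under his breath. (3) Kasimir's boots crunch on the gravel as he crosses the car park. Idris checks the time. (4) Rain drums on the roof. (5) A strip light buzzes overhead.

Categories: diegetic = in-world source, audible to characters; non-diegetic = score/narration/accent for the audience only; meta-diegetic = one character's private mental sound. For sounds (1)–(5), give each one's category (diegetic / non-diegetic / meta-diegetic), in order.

diegetic, diegetic, diegetic, diegetic, diegetic

(1) spoken by a character present in the story world → diegetic.
(2) source music from a wall-mounted TV, which exists in the story world → diegetic.
(3) a character's body making contact with the set — an in-world sound → diegetic.
Sound (4): ambient/room sound belonging to the story's physical space, so diegetic.
(5) a strip light is part of the location's real environment → diegetic.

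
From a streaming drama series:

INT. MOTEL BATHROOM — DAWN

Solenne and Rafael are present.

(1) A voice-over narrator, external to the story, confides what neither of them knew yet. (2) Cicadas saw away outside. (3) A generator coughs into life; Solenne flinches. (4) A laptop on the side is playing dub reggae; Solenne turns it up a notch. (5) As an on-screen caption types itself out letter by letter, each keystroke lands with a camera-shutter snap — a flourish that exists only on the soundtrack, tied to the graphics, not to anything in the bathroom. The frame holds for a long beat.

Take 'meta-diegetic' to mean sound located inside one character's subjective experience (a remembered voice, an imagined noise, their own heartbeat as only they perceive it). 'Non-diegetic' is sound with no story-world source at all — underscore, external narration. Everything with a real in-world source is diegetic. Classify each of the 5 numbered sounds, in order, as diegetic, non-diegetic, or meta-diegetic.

Sound (1): external voice-over — not a character, not heard by anyone in the scene, so non-diegetic.
Sound (2): cicadas is part of the location's real environment, so diegetic.
(3) the sound comes from a generator physically present in the location → diegetic.
(4) is diegetic: a laptop is a physical source in the scene and Solenne reacts to it.
(5) the caption isn't part of the story world, so neither is the sound tied to it → non-diegetic.

non-diegetic, diegetic, diegetic, diegetic, non-diegetic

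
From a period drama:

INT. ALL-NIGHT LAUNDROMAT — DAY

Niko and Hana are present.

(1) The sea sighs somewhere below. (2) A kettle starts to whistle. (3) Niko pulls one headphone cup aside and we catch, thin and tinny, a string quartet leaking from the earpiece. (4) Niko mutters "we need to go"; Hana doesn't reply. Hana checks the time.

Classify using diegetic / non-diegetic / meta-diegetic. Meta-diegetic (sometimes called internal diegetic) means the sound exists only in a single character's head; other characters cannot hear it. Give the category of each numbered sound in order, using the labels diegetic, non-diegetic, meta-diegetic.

diegetic, diegetic, diegetic, diegetic

Sound (1): the sea is part of the location's real environment, so diegetic.
(2) is diegetic: an in-world source (a kettle); characters could hear it.
Sound (3): the headphones are an on-screen source, so diegetic.
Sound (4): spoken by a character present in the story world, so diegetic.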